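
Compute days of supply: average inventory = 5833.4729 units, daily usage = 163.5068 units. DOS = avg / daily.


DOS = 5833.4729 / 163.5068 = 35.6772

35.6772 days


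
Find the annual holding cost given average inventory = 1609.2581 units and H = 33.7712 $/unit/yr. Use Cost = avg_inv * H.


Cost = 1609.2581 * 33.7712 = 54346.5771

54346.5771 $/yr


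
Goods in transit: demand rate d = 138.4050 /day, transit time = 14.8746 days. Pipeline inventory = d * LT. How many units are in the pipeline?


Pipeline = 138.4050 * 14.8746 = 2058.7190

2058.7190 units


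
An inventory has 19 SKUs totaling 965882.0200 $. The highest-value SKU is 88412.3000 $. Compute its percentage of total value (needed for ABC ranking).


Top item = 88412.3000
Total = 965882.0200
Percentage = 88412.3000 / 965882.0200 * 100 = 9.1535

9.1535%


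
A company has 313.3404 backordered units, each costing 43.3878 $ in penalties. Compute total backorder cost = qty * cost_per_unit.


Total = 313.3404 * 43.3878 = 13595.1506

13595.1506 $


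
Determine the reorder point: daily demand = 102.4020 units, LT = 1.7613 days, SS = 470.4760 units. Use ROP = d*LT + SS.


d*LT = 102.4020 * 1.7613 = 180.3606
ROP = 180.3606 + 470.4760 = 650.8366

650.8366 units


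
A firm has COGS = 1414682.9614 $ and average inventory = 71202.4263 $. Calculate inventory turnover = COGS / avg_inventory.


Turnover = 1414682.9614 / 71202.4263 = 19.8685

19.8685


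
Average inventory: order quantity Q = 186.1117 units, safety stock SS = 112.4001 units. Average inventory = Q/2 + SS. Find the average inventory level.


Q/2 = 93.0559
Avg = 93.0559 + 112.4001 = 205.4560

205.4560 units


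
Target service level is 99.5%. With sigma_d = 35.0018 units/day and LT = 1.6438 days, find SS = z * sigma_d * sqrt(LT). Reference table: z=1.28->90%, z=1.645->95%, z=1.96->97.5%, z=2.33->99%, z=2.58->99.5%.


From the table, SL = 99.5% corresponds to z = 2.58
sqrt(LT) = sqrt(1.6438) = 1.2821
SS = 2.58 * 35.0018 * 1.2821 = 115.7803

115.7803 units


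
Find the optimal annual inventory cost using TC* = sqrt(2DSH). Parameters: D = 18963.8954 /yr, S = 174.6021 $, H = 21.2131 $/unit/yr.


2*D*S*H = 140478916.5094
TC* = sqrt(140478916.5094) = 11852.3802

11852.3802 $/yr


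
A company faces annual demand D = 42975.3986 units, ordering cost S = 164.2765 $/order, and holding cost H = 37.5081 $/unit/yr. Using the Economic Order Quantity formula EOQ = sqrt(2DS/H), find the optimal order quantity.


2*D*S = 2 * 42975.3986 * 164.2765 = 14119696.1362
2*D*S/H = 376443.9184
EOQ = sqrt(376443.9184) = 613.5503

613.5503 units


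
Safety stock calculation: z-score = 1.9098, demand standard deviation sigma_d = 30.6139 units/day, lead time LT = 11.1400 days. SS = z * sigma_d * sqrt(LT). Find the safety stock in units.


sqrt(LT) = sqrt(11.1400) = 3.3377
SS = 1.9098 * 30.6139 * 3.3377 = 195.1413

195.1413 units


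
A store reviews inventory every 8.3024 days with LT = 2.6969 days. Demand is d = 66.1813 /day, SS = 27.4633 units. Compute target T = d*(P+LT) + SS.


P + LT = 10.9993
d*(P+LT) = 66.1813 * 10.9993 = 727.9480
T = 727.9480 + 27.4633 = 755.4113

755.4113 units


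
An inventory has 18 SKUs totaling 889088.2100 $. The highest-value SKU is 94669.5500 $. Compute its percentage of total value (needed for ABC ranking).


Top item = 94669.5500
Total = 889088.2100
Percentage = 94669.5500 / 889088.2100 * 100 = 10.6479

10.6479%


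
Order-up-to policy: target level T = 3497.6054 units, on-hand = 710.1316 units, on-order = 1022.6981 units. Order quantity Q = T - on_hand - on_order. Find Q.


Inventory position = OH + OO = 710.1316 + 1022.6981 = 1732.8297
Q = 3497.6054 - 1732.8297 = 1764.7757

1764.7757 units


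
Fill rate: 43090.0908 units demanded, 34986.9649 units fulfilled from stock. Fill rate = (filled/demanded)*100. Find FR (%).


FR = 34986.9649 / 43090.0908 * 100 = 81.1949

81.1949%


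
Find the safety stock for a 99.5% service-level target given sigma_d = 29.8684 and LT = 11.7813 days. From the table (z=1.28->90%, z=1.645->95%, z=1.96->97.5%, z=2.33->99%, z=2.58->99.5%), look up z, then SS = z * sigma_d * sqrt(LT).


From the table, SL = 99.5% corresponds to z = 2.58
sqrt(LT) = sqrt(11.7813) = 3.4324
SS = 2.58 * 29.8684 * 3.4324 = 264.5016

264.5016 units


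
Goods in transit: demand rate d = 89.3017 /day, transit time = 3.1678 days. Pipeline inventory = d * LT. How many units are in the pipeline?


Pipeline = 89.3017 * 3.1678 = 282.8899

282.8899 units


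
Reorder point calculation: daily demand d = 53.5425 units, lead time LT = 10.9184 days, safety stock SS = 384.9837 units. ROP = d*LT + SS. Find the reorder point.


d*LT = 53.5425 * 10.9184 = 584.5984
ROP = 584.5984 + 384.9837 = 969.5821

969.5821 units


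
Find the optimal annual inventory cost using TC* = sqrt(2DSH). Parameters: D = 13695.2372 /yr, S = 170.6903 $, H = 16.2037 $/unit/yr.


2*D*S*H = 75756968.9048
TC* = sqrt(75756968.9048) = 8703.8479

8703.8479 $/yr


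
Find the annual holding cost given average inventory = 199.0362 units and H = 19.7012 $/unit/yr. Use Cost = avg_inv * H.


Cost = 199.0362 * 19.7012 = 3921.2520

3921.2520 $/yr


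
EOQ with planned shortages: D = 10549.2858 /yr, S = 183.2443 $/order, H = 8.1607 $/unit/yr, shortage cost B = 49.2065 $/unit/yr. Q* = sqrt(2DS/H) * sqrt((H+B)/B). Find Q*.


sqrt(2DS/H) = 688.3005
sqrt((H+B)/B) = 1.0797
Q* = 688.3005 * 1.0797 = 743.1879

743.1879 units


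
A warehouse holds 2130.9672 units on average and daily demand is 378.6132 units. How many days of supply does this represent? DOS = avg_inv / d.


DOS = 2130.9672 / 378.6132 = 5.6283

5.6283 days


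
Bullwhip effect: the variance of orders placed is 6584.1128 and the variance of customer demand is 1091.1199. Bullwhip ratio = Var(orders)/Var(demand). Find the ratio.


BW = 6584.1128 / 1091.1199 = 6.0343

6.0343


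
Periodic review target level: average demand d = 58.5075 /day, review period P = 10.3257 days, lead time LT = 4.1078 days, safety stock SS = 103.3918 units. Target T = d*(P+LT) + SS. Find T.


P + LT = 14.4335
d*(P+LT) = 58.5075 * 14.4335 = 844.4680
T = 844.4680 + 103.3918 = 947.8598

947.8598 units


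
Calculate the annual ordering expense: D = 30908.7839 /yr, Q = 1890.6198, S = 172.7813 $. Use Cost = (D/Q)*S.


Number of orders = D/Q = 16.3485
Cost = 16.3485 * 172.7813 = 2824.7138

2824.7138 $/yr


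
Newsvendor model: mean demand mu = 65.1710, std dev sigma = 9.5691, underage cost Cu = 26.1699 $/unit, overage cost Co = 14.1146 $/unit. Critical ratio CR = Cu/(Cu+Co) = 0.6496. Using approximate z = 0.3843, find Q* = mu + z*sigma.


CR = Cu/(Cu+Co) = 26.1699/(26.1699+14.1146) = 0.6496
z = 0.3843
Q* = 65.1710 + 0.3843 * 9.5691 = 68.8484

68.8484 units


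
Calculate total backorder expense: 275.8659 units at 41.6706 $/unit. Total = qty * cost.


Total = 275.8659 * 41.6706 = 11495.4976

11495.4976 $


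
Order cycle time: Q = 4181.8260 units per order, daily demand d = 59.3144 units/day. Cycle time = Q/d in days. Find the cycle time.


Cycle = 4181.8260 / 59.3144 = 70.5027

70.5027 days


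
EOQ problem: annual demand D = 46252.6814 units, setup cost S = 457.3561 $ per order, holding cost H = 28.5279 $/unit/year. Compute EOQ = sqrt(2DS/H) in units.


2*D*S = 2 * 46252.6814 * 457.3561 = 42307891.9593
2*D*S/H = 1483035.6233
EOQ = sqrt(1483035.6233) = 1217.7995

1217.7995 units


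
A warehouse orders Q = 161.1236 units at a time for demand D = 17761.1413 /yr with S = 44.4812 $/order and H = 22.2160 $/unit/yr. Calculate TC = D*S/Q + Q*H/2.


Ordering cost = D*S/Q = 4903.2971
Holding cost = Q*H/2 = 1789.7609
TC = 4903.2971 + 1789.7609 = 6693.0580

6693.0580 $/yr


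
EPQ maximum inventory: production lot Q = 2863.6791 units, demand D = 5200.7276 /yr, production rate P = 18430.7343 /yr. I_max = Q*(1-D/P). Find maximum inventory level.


D/P = 0.2822
1 - D/P = 0.7178
I_max = 2863.6791 * 0.7178 = 2055.6150

2055.6150 units


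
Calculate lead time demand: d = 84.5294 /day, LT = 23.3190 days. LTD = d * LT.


LTD = 84.5294 * 23.3190 = 1971.1411

1971.1411 units


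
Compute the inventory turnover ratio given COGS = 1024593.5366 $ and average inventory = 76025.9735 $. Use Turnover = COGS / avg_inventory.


Turnover = 1024593.5366 / 76025.9735 = 13.4769

13.4769


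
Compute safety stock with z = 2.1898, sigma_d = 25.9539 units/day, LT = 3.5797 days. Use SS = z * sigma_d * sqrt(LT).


sqrt(LT) = sqrt(3.5797) = 1.8920
SS = 2.1898 * 25.9539 * 1.8920 = 107.5302

107.5302 units


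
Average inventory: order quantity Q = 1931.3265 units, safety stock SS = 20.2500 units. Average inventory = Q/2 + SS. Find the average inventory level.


Q/2 = 965.6632
Avg = 965.6632 + 20.2500 = 985.9132

985.9132 units


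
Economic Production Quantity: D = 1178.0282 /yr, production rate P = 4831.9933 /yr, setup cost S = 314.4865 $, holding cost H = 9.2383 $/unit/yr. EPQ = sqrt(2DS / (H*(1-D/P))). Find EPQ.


1 - D/P = 1 - 0.2438 = 0.7562
H*(1-D/P) = 6.9860
2DS = 740947.9310
EPQ = sqrt(106061.4492) = 325.6708

325.6708 units


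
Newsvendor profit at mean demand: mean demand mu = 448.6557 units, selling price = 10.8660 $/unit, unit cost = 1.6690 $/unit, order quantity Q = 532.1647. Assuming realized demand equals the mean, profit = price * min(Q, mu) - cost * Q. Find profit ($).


Sales at mu = min(532.1647, 448.6557) = 448.6557
Revenue = 10.8660 * 448.6557 = 4875.0928
Total cost = 1.6690 * 532.1647 = 888.1829
Profit = 4875.0928 - 888.1829 = 3986.9100

3986.9100 $


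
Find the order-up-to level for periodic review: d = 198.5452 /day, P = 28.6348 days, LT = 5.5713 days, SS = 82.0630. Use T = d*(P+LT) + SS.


P + LT = 34.2061
d*(P+LT) = 198.5452 * 34.2061 = 6791.4570
T = 6791.4570 + 82.0630 = 6873.5200

6873.5200 units


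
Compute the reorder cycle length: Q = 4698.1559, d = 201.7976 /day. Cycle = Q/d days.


Cycle = 4698.1559 / 201.7976 = 23.2815

23.2815 days


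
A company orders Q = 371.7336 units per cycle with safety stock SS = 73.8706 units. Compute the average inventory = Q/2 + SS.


Q/2 = 185.8668
Avg = 185.8668 + 73.8706 = 259.7374

259.7374 units


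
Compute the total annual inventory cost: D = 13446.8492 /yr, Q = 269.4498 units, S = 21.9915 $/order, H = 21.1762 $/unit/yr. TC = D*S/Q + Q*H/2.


Ordering cost = D*S/Q = 1097.4823
Holding cost = Q*H/2 = 2852.9614
TC = 1097.4823 + 2852.9614 = 3950.4437

3950.4437 $/yr


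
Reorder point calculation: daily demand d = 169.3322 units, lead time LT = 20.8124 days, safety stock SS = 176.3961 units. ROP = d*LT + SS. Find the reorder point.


d*LT = 169.3322 * 20.8124 = 3524.2095
ROP = 3524.2095 + 176.3961 = 3700.6056

3700.6056 units


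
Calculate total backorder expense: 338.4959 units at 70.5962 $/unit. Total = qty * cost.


Total = 338.4959 * 70.5962 = 23896.5243

23896.5243 $


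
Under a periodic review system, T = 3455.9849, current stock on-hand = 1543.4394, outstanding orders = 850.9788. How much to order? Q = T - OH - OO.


Inventory position = OH + OO = 1543.4394 + 850.9788 = 2394.4182
Q = 3455.9849 - 2394.4182 = 1061.5667

1061.5667 units


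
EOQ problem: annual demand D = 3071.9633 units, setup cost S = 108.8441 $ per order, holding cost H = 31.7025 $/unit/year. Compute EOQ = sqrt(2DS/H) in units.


2*D*S = 2 * 3071.9633 * 108.8441 = 668730.1612
2*D*S/H = 21093.9251
EOQ = sqrt(21093.9251) = 145.2375

145.2375 units


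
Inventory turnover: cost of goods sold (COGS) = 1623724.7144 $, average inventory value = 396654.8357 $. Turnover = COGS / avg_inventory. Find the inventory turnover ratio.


Turnover = 1623724.7144 / 396654.8357 = 4.0935

4.0935


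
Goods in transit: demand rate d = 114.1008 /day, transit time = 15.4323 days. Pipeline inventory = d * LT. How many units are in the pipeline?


Pipeline = 114.1008 * 15.4323 = 1760.8378

1760.8378 units


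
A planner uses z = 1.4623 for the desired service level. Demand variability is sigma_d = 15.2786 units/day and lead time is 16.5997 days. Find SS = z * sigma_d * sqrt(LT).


sqrt(LT) = sqrt(16.5997) = 4.0743
SS = 1.4623 * 15.2786 * 4.0743 = 91.0270

91.0270 units


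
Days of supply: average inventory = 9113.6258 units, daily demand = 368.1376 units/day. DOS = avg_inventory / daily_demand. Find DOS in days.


DOS = 9113.6258 / 368.1376 = 24.7560

24.7560 days


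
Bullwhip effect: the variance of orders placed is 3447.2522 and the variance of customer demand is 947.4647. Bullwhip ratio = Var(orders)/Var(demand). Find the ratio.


BW = 3447.2522 / 947.4647 = 3.6384

3.6384


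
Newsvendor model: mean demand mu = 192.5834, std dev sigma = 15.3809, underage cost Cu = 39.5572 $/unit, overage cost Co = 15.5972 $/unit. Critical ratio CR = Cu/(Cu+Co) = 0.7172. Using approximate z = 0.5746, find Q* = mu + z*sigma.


CR = Cu/(Cu+Co) = 39.5572/(39.5572+15.5972) = 0.7172
z = 0.5746
Q* = 192.5834 + 0.5746 * 15.3809 = 201.4213

201.4213 units


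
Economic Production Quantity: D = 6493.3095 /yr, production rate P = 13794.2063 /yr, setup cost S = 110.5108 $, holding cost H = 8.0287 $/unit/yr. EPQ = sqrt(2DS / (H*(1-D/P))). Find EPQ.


1 - D/P = 1 - 0.4707 = 0.5293
H*(1-D/P) = 4.2494
2DS = 1435161.6550
EPQ = sqrt(337735.0229) = 581.1497

581.1497 units


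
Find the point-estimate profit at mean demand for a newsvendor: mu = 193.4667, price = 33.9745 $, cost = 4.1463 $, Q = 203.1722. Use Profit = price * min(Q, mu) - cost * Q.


Sales at mu = min(203.1722, 193.4667) = 193.4667
Revenue = 33.9745 * 193.4667 = 6572.9344
Total cost = 4.1463 * 203.1722 = 842.4129
Profit = 6572.9344 - 842.4129 = 5730.5215

5730.5215 $


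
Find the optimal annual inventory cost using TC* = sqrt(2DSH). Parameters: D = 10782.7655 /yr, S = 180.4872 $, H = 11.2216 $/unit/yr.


2*D*S*H = 43677859.5649
TC* = sqrt(43677859.5649) = 6608.9227

6608.9227 $/yr


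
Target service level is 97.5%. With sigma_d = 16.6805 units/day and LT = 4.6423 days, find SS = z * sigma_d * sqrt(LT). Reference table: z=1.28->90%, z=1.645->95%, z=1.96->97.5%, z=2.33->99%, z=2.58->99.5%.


From the table, SL = 97.5% corresponds to z = 1.96
sqrt(LT) = sqrt(4.6423) = 2.1546
SS = 1.96 * 16.6805 * 2.1546 = 70.4420

70.4420 units


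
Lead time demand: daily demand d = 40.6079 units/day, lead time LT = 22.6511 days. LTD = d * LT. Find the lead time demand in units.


LTD = 40.6079 * 22.6511 = 919.8136

919.8136 units


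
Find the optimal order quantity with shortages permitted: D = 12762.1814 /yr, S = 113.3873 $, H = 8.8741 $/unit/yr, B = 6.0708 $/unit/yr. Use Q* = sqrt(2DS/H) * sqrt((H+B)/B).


sqrt(2DS/H) = 571.0807
sqrt((H+B)/B) = 1.5690
Q* = 571.0807 * 1.5690 = 896.0269

896.0269 units


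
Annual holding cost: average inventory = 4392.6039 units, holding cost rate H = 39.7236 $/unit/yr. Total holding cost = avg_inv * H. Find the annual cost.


Cost = 4392.6039 * 39.7236 = 174490.0403

174490.0403 $/yr


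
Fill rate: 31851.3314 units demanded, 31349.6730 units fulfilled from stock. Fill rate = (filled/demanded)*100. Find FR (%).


FR = 31349.6730 / 31851.3314 * 100 = 98.4250

98.4250%


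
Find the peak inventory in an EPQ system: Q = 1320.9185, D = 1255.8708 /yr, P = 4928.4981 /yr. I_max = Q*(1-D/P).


D/P = 0.2548
1 - D/P = 0.7452
I_max = 1320.9185 * 0.7452 = 984.3245

984.3245 units


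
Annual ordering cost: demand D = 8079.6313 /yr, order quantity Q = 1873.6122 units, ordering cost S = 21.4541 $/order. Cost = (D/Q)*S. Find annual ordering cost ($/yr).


Number of orders = D/Q = 4.3123
Cost = 4.3123 * 21.4541 = 92.5171

92.5171 $/yr


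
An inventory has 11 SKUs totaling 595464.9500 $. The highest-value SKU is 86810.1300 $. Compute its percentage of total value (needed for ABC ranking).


Top item = 86810.1300
Total = 595464.9500
Percentage = 86810.1300 / 595464.9500 * 100 = 14.5785

14.5785%


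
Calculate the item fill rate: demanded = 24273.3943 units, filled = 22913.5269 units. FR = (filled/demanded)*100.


FR = 22913.5269 / 24273.3943 * 100 = 94.3977

94.3977%


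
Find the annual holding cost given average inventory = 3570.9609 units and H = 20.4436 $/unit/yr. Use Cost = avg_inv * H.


Cost = 3570.9609 * 20.4436 = 73003.2963

73003.2963 $/yr


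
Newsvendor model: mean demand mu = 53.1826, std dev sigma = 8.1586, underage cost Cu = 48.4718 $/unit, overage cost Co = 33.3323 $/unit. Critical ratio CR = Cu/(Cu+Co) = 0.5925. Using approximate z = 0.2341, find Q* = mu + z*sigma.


CR = Cu/(Cu+Co) = 48.4718/(48.4718+33.3323) = 0.5925
z = 0.2341
Q* = 53.1826 + 0.2341 * 8.1586 = 55.0925

55.0925 units


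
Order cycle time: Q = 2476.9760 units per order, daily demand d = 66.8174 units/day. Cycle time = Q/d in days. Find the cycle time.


Cycle = 2476.9760 / 66.8174 = 37.0708

37.0708 days


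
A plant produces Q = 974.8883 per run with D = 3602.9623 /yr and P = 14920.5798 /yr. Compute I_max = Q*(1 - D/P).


D/P = 0.2415
1 - D/P = 0.7585
I_max = 974.8883 * 0.7585 = 739.4761

739.4761 units


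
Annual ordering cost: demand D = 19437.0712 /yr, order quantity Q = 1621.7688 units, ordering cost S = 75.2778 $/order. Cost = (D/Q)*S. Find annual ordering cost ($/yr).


Number of orders = D/Q = 11.9851
Cost = 11.9851 * 75.2778 = 902.2124

902.2124 $/yr


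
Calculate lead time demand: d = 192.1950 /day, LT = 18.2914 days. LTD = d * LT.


LTD = 192.1950 * 18.2914 = 3515.5156

3515.5156 units


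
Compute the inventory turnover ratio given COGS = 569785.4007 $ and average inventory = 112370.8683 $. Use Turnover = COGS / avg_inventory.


Turnover = 569785.4007 / 112370.8683 = 5.0706

5.0706


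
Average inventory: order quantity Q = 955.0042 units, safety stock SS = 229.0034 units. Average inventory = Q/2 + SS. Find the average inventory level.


Q/2 = 477.5021
Avg = 477.5021 + 229.0034 = 706.5055

706.5055 units


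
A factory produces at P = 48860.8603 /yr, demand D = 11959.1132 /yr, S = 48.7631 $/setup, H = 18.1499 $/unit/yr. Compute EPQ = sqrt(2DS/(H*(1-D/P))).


1 - D/P = 1 - 0.2448 = 0.7552
H*(1-D/P) = 13.7076
2DS = 1166326.8658
EPQ = sqrt(85086.4147) = 291.6958

291.6958 units


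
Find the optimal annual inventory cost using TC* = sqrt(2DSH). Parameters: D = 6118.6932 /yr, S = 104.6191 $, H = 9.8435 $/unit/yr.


2*D*S*H = 12602282.1442
TC* = sqrt(12602282.1442) = 3549.9693

3549.9693 $/yr


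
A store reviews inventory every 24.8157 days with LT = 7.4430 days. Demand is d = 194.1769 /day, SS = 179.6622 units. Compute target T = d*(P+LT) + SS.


P + LT = 32.2587
d*(P+LT) = 194.1769 * 32.2587 = 6263.8944
T = 6263.8944 + 179.6622 = 6443.5566

6443.5566 units


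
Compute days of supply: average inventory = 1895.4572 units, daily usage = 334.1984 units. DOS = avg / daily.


DOS = 1895.4572 / 334.1984 = 5.6717

5.6717 days


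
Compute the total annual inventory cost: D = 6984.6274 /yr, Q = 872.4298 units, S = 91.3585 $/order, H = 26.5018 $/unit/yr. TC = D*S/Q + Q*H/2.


Ordering cost = D*S/Q = 731.4114
Holding cost = Q*H/2 = 11560.4800
TC = 731.4114 + 11560.4800 = 12291.8914

12291.8914 $/yr


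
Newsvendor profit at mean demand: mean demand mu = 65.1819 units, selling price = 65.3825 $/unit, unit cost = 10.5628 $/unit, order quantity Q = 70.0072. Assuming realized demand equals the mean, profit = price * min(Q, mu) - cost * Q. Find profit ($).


Sales at mu = min(70.0072, 65.1819) = 65.1819
Revenue = 65.3825 * 65.1819 = 4261.7556
Total cost = 10.5628 * 70.0072 = 739.4721
Profit = 4261.7556 - 739.4721 = 3522.2835

3522.2835 $


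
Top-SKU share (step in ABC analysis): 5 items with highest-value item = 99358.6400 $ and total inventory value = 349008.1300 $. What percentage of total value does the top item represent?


Top item = 99358.6400
Total = 349008.1300
Percentage = 99358.6400 / 349008.1300 * 100 = 28.4689

28.4689%


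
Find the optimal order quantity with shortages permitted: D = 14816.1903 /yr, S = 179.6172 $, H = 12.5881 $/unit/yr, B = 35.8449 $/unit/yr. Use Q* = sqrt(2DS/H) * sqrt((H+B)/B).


sqrt(2DS/H) = 650.2452
sqrt((H+B)/B) = 1.1624
Q* = 650.2452 * 1.1624 = 755.8474

755.8474 units


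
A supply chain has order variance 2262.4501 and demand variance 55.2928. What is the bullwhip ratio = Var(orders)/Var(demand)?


BW = 2262.4501 / 55.2928 = 40.9176

40.9176


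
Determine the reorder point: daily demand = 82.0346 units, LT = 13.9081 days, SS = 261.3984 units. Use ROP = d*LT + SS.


d*LT = 82.0346 * 13.9081 = 1140.9454
ROP = 1140.9454 + 261.3984 = 1402.3438

1402.3438 units


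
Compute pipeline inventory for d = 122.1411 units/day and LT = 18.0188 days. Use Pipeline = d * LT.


Pipeline = 122.1411 * 18.0188 = 2200.8361

2200.8361 units


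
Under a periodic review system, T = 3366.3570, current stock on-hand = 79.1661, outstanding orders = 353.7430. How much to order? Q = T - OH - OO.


Inventory position = OH + OO = 79.1661 + 353.7430 = 432.9091
Q = 3366.3570 - 432.9091 = 2933.4479

2933.4479 units


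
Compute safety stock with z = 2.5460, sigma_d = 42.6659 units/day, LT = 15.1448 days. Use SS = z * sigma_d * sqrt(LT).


sqrt(LT) = sqrt(15.1448) = 3.8916
SS = 2.5460 * 42.6659 * 3.8916 = 422.7378

422.7378 units


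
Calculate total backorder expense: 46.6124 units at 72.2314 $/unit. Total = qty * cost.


Total = 46.6124 * 72.2314 = 3366.8789

3366.8789 $


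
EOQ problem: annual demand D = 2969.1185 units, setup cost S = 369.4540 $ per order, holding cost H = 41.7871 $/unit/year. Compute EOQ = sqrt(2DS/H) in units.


2*D*S = 2 * 2969.1185 * 369.4540 = 2193905.4126
2*D*S/H = 52501.9782
EOQ = sqrt(52501.9782) = 229.1331

229.1331 units


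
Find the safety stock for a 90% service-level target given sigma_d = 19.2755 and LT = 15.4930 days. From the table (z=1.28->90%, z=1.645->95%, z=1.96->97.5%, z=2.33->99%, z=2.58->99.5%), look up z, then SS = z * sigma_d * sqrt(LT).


From the table, SL = 90% corresponds to z = 1.28
sqrt(LT) = sqrt(15.4930) = 3.9361
SS = 1.28 * 19.2755 * 3.9361 = 97.1143

97.1143 units


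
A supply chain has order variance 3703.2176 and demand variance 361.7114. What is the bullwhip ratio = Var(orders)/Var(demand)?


BW = 3703.2176 / 361.7114 = 10.2380

10.2380


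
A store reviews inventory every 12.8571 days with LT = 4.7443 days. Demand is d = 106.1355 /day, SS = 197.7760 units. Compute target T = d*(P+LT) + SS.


P + LT = 17.6014
d*(P+LT) = 106.1355 * 17.6014 = 1868.1334
T = 1868.1334 + 197.7760 = 2065.9094

2065.9094 units


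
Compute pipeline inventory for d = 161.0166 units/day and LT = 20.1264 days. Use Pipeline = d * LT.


Pipeline = 161.0166 * 20.1264 = 3240.6845

3240.6845 units


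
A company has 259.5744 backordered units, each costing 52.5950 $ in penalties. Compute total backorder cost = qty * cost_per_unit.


Total = 259.5744 * 52.5950 = 13652.3156

13652.3156 $


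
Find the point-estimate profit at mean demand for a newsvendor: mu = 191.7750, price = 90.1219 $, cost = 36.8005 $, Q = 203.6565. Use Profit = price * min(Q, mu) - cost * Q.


Sales at mu = min(203.6565, 191.7750) = 191.7750
Revenue = 90.1219 * 191.7750 = 17283.1274
Total cost = 36.8005 * 203.6565 = 7494.6610
Profit = 17283.1274 - 7494.6610 = 9788.4663

9788.4663 $


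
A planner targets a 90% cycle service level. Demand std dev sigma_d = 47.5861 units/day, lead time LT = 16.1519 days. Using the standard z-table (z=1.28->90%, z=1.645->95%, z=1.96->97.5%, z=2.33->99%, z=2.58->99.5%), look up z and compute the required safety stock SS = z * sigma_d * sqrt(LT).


From the table, SL = 90% corresponds to z = 1.28
sqrt(LT) = sqrt(16.1519) = 4.0189
SS = 1.28 * 47.5861 * 4.0189 = 244.7946

244.7946 units


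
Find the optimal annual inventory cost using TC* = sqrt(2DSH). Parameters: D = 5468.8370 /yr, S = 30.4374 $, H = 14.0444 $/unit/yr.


2*D*S*H = 4675582.4180
TC* = sqrt(4675582.4180) = 2162.3095

2162.3095 $/yr


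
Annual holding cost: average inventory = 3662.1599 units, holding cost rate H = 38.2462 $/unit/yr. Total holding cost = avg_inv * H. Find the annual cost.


Cost = 3662.1599 * 38.2462 = 140063.7000

140063.7000 $/yr


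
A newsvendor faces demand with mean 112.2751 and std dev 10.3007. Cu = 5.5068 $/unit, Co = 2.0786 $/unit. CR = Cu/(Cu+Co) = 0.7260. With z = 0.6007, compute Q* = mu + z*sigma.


CR = Cu/(Cu+Co) = 5.5068/(5.5068+2.0786) = 0.7260
z = 0.6007
Q* = 112.2751 + 0.6007 * 10.3007 = 118.4627

118.4627 units


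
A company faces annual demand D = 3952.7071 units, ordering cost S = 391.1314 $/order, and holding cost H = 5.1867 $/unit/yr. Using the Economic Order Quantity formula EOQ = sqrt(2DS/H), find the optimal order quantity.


2*D*S = 2 * 3952.7071 * 391.1314 = 3092055.7236
2*D*S/H = 596150.8712
EOQ = sqrt(596150.8712) = 772.1081

772.1081 units


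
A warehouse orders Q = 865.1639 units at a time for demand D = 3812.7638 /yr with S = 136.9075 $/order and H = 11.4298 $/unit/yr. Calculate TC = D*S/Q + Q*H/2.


Ordering cost = D*S/Q = 603.3492
Holding cost = Q*H/2 = 4944.3252
TC = 603.3492 + 4944.3252 = 5547.6744

5547.6744 $/yr


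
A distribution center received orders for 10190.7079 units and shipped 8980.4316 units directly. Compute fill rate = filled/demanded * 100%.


FR = 8980.4316 / 10190.7079 * 100 = 88.1237

88.1237%


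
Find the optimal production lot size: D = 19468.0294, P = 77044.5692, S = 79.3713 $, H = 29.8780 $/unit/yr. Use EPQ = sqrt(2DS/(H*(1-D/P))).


1 - D/P = 1 - 0.2527 = 0.7473
H*(1-D/P) = 22.3283
2DS = 3090405.6038
EPQ = sqrt(138407.7566) = 372.0319

372.0319 units


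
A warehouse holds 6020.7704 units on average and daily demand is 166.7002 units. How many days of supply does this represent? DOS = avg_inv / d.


DOS = 6020.7704 / 166.7002 = 36.1174

36.1174 days


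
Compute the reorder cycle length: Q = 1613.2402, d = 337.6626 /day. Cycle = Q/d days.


Cycle = 1613.2402 / 337.6626 = 4.7777

4.7777 days


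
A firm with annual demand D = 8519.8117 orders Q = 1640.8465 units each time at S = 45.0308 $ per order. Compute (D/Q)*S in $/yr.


Number of orders = D/Q = 5.1923
Cost = 5.1923 * 45.0308 = 233.8146

233.8146 $/yr


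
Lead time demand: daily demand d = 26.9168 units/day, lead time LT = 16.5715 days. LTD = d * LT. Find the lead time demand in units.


LTD = 26.9168 * 16.5715 = 446.0518

446.0518 units


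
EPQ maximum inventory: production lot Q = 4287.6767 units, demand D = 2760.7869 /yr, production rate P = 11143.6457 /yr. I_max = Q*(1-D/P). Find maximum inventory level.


D/P = 0.2477
1 - D/P = 0.7523
I_max = 4287.6767 * 0.7523 = 3225.4245

3225.4245 units


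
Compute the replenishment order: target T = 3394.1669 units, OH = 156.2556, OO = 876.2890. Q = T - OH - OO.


Inventory position = OH + OO = 156.2556 + 876.2890 = 1032.5446
Q = 3394.1669 - 1032.5446 = 2361.6223

2361.6223 units


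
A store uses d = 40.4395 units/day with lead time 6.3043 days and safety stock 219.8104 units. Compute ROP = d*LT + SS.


d*LT = 40.4395 * 6.3043 = 254.9427
ROP = 254.9427 + 219.8104 = 474.7531

474.7531 units


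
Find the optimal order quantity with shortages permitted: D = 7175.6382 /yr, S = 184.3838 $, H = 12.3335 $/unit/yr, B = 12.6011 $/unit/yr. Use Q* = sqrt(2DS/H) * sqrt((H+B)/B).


sqrt(2DS/H) = 463.1946
sqrt((H+B)/B) = 1.4067
Q* = 463.1946 * 1.4067 = 651.5691

651.5691 units


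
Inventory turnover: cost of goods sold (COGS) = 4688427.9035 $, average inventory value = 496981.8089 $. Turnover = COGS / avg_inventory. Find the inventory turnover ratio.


Turnover = 4688427.9035 / 496981.8089 = 9.4338

9.4338


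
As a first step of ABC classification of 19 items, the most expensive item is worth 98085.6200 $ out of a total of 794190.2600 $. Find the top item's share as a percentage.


Top item = 98085.6200
Total = 794190.2600
Percentage = 98085.6200 / 794190.2600 * 100 = 12.3504

12.3504%


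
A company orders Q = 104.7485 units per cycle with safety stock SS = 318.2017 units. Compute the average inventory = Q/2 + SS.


Q/2 = 52.3743
Avg = 52.3743 + 318.2017 = 370.5760

370.5760 units


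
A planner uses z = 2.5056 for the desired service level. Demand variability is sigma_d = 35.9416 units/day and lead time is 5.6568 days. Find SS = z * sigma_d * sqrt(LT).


sqrt(LT) = sqrt(5.6568) = 2.3784
SS = 2.5056 * 35.9416 * 2.3784 = 214.1877

214.1877 units


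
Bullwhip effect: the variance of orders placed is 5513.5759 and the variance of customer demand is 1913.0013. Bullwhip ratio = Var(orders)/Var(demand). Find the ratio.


BW = 5513.5759 / 1913.0013 = 2.8822

2.8822


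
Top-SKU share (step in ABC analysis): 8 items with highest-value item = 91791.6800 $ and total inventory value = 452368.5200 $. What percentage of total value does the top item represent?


Top item = 91791.6800
Total = 452368.5200
Percentage = 91791.6800 / 452368.5200 * 100 = 20.2914

20.2914%


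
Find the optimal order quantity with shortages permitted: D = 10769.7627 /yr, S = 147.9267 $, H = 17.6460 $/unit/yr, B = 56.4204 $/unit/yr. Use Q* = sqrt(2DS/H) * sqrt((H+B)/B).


sqrt(2DS/H) = 424.9308
sqrt((H+B)/B) = 1.1458
Q* = 424.9308 * 1.1458 = 486.8675

486.8675 units


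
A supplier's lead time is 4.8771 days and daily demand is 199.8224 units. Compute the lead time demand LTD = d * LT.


LTD = 199.8224 * 4.8771 = 974.5538

974.5538 units


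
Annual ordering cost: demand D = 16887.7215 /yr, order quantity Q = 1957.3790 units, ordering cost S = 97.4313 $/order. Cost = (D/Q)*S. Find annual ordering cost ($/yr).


Number of orders = D/Q = 8.6277
Cost = 8.6277 * 97.4313 = 840.6102

840.6102 $/yr


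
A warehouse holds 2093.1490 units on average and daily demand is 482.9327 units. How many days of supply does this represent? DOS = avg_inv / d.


DOS = 2093.1490 / 482.9327 = 4.3342

4.3342 days


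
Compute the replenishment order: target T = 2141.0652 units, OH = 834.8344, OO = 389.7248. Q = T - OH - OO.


Inventory position = OH + OO = 834.8344 + 389.7248 = 1224.5592
Q = 2141.0652 - 1224.5592 = 916.5060

916.5060 units


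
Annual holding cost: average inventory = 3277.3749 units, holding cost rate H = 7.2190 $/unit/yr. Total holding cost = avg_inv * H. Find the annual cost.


Cost = 3277.3749 * 7.2190 = 23659.3694

23659.3694 $/yr


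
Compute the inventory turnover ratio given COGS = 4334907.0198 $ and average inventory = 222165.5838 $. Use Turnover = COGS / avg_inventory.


Turnover = 4334907.0198 / 222165.5838 = 19.5121

19.5121


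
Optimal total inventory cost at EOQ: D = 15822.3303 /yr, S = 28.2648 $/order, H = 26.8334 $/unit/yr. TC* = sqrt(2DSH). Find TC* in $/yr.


2*D*S*H = 24000598.0405
TC* = sqrt(24000598.0405) = 4899.0405

4899.0405 $/yr


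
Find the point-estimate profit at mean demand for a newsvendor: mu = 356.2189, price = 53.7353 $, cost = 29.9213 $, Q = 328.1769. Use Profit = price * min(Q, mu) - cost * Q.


Sales at mu = min(328.1769, 356.2189) = 328.1769
Revenue = 53.7353 * 328.1769 = 17634.6842
Total cost = 29.9213 * 328.1769 = 9819.4795
Profit = 17634.6842 - 9819.4795 = 7815.2047

7815.2047 $


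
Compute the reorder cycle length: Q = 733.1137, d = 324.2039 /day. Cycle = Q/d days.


Cycle = 733.1137 / 324.2039 = 2.2613

2.2613 days


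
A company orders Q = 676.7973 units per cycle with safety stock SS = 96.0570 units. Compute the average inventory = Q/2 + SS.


Q/2 = 338.3986
Avg = 338.3986 + 96.0570 = 434.4556

434.4556 units


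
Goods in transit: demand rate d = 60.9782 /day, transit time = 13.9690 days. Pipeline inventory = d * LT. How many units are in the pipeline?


Pipeline = 60.9782 * 13.9690 = 851.8045

851.8045 units


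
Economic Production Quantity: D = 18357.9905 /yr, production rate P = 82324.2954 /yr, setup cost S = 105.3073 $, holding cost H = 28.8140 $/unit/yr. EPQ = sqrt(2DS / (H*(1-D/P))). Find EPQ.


1 - D/P = 1 - 0.2230 = 0.7770
H*(1-D/P) = 22.3886
2DS = 3866460.8260
EPQ = sqrt(172697.8063) = 415.5693

415.5693 units


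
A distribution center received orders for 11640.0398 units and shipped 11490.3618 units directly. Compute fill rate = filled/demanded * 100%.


FR = 11490.3618 / 11640.0398 * 100 = 98.7141

98.7141%


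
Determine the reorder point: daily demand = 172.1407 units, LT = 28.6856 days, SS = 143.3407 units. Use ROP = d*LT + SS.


d*LT = 172.1407 * 28.6856 = 4937.9593
ROP = 4937.9593 + 143.3407 = 5081.3000

5081.3000 units


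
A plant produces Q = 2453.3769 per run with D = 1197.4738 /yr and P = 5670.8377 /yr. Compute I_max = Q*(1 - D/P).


D/P = 0.2112
1 - D/P = 0.7888
I_max = 2453.3769 * 0.7888 = 1935.3133

1935.3133 units


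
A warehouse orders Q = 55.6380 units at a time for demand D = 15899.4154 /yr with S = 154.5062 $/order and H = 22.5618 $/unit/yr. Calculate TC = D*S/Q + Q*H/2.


Ordering cost = D*S/Q = 44152.5263
Holding cost = Q*H/2 = 627.6467
TC = 44152.5263 + 627.6467 = 44780.1730

44780.1730 $/yr


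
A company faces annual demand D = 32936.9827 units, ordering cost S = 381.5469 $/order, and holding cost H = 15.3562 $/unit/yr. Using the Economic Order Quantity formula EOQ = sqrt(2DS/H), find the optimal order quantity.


2*D*S = 2 * 32936.9827 * 381.5469 = 25134007.2891
2*D*S/H = 1636733.5206
EOQ = sqrt(1636733.5206) = 1279.3489

1279.3489 units


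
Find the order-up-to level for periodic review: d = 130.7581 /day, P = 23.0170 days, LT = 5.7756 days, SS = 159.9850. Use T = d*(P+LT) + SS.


P + LT = 28.7926
d*(P+LT) = 130.7581 * 28.7926 = 3764.8657
T = 3764.8657 + 159.9850 = 3924.8507

3924.8507 units


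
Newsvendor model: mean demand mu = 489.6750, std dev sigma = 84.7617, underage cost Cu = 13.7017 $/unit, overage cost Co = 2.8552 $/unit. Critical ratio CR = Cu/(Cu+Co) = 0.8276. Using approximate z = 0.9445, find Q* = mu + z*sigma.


CR = Cu/(Cu+Co) = 13.7017/(13.7017+2.8552) = 0.8276
z = 0.9445
Q* = 489.6750 + 0.9445 * 84.7617 = 569.7324

569.7324 units


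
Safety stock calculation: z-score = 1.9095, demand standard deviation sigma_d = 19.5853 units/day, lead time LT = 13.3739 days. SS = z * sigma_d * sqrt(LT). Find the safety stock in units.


sqrt(LT) = sqrt(13.3739) = 3.6570
SS = 1.9095 * 19.5853 * 3.6570 = 136.7662

136.7662 units


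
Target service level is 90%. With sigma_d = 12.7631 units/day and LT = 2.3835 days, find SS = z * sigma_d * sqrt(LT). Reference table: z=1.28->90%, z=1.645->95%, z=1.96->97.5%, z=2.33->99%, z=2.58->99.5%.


From the table, SL = 90% corresponds to z = 1.28
sqrt(LT) = sqrt(2.3835) = 1.5439
SS = 1.28 * 12.7631 * 1.5439 = 25.2217

25.2217 units


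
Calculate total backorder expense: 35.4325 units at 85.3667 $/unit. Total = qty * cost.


Total = 35.4325 * 85.3667 = 3024.7556

3024.7556 $


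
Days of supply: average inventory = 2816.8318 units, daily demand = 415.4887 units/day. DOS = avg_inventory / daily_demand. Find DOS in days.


DOS = 2816.8318 / 415.4887 = 6.7796

6.7796 days


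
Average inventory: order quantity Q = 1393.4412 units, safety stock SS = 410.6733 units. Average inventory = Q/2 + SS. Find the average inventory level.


Q/2 = 696.7206
Avg = 696.7206 + 410.6733 = 1107.3939

1107.3939 units


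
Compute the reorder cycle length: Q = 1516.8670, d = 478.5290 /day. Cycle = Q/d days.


Cycle = 1516.8670 / 478.5290 = 3.1699

3.1699 days


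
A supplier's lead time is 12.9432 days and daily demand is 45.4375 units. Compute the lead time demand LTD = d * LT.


LTD = 45.4375 * 12.9432 = 588.1066

588.1066 units


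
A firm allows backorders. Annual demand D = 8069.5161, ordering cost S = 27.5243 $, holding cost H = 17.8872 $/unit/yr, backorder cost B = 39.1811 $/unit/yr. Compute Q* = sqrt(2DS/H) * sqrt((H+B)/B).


sqrt(2DS/H) = 157.5889
sqrt((H+B)/B) = 1.2069
Q* = 157.5889 * 1.2069 = 190.1888

190.1888 units


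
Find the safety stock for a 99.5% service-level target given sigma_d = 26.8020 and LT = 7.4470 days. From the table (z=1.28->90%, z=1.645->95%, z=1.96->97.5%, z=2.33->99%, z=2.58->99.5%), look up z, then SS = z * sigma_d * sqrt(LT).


From the table, SL = 99.5% corresponds to z = 2.58
sqrt(LT) = sqrt(7.4470) = 2.7289
SS = 2.58 * 26.8020 * 2.7289 = 188.7025

188.7025 units


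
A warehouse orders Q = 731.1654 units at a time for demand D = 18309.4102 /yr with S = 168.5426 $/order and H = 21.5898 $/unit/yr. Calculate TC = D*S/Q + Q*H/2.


Ordering cost = D*S/Q = 4220.5438
Holding cost = Q*H/2 = 7892.8574
TC = 4220.5438 + 7892.8574 = 12113.4012

12113.4012 $/yr


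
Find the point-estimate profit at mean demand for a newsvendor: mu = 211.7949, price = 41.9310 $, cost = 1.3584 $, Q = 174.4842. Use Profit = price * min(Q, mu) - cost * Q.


Sales at mu = min(174.4842, 211.7949) = 174.4842
Revenue = 41.9310 * 174.4842 = 7316.2970
Total cost = 1.3584 * 174.4842 = 237.0193
Profit = 7316.2970 - 237.0193 = 7079.2777

7079.2777 $


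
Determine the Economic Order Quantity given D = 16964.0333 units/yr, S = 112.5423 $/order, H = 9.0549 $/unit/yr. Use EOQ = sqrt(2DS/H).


2*D*S = 2 * 16964.0333 * 112.5423 = 3818342.6497
2*D*S/H = 421687.9976
EOQ = sqrt(421687.9976) = 649.3751

649.3751 units


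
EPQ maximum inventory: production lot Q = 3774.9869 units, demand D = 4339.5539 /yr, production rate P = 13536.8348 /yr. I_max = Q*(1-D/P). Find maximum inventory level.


D/P = 0.3206
1 - D/P = 0.6794
I_max = 3774.9869 * 0.6794 = 2564.8252

2564.8252 units


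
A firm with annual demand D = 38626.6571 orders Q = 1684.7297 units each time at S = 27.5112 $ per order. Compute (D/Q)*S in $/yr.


Number of orders = D/Q = 22.9275
Cost = 22.9275 * 27.5112 = 630.7633

630.7633 $/yr


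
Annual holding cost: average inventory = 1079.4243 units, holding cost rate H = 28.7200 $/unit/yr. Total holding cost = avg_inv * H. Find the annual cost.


Cost = 1079.4243 * 28.7200 = 31001.0659

31001.0659 $/yr


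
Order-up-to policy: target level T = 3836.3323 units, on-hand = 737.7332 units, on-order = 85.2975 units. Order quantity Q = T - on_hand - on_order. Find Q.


Inventory position = OH + OO = 737.7332 + 85.2975 = 823.0307
Q = 3836.3323 - 823.0307 = 3013.3016

3013.3016 units


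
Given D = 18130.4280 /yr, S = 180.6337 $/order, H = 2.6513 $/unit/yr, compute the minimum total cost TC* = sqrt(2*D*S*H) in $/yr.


2*D*S*H = 17365836.2611
TC* = sqrt(17365836.2611) = 4167.2336

4167.2336 $/yr


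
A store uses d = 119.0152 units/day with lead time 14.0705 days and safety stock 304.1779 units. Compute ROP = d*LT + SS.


d*LT = 119.0152 * 14.0705 = 1674.6034
ROP = 1674.6034 + 304.1779 = 1978.7813

1978.7813 units


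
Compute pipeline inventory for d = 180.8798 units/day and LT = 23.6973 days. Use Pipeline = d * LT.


Pipeline = 180.8798 * 23.6973 = 4286.3629

4286.3629 units


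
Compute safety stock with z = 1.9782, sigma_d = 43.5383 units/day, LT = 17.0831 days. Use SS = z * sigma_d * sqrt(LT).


sqrt(LT) = sqrt(17.0831) = 4.1332
SS = 1.9782 * 43.5383 * 4.1332 = 355.9795

355.9795 units


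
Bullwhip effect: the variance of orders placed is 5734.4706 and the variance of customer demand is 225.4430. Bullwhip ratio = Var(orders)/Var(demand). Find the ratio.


BW = 5734.4706 / 225.4430 = 25.4365

25.4365


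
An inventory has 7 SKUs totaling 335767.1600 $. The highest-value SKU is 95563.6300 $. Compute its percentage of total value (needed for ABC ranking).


Top item = 95563.6300
Total = 335767.1600
Percentage = 95563.6300 / 335767.1600 * 100 = 28.4613

28.4613%


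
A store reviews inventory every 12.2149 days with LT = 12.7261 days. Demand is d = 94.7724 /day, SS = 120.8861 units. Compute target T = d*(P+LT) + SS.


P + LT = 24.9410
d*(P+LT) = 94.7724 * 24.9410 = 2363.7184
T = 2363.7184 + 120.8861 = 2484.6045

2484.6045 units
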